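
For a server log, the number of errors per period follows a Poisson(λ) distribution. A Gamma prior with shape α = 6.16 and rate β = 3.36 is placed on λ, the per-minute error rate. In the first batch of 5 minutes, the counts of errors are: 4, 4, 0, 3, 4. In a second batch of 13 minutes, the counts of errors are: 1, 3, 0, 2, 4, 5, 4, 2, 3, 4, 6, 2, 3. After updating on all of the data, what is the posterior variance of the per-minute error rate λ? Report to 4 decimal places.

0.1319

With a Gamma(shape α, rate β) prior, the Poisson likelihood is conjugate: the posterior is Gamma(α + ΣXᵢ, β + n).
Batch 1: sum of counts S = 15 over n = 5 minutes.
After batch 1: Gamma(α+S, β+n) = Gamma(6.16+15, 3.36+5) = Gamma(21.16, 8.36).
Batch 2: sum of counts S = 39 over n = 13 minutes.
After batch 2: Gamma(α+S, β+n) = Gamma(21.16+39, 8.36+13) = Gamma(60.16, 21.36).
Var = α/β² = 60.16/21.36² = 0.1319.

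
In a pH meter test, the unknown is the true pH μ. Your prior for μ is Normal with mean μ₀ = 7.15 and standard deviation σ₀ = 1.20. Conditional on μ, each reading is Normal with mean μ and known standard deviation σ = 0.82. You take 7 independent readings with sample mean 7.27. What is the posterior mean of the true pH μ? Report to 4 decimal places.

7.2625

For Normal data with known variance σ², a Normal(μ₀, σ₀²) prior on μ is conjugate. Posterior precision = 1/σ₀² + n/σ²; posterior mean is the precision-weighted average of μ₀ and x̄.
n·x̄ = 7·7.27 = 50.89.
σ₀² = 1.20² = 1.44, σ² = 0.82² = 0.6724; σ² + n·σ₀² = 0.6724 + 7·1.44 = 10.7524.
Posterior mean = (μ₀/σ₀² + n·x̄/σ²)/(1/σ₀² + n/σ²) = (σ²·μ₀ + σ₀²·n·x̄)/(σ² + n·σ₀²) = (0.6724·7.15 + 1.44·50.89)/10.7524 = 78.08926/10.7524 = 7.2625.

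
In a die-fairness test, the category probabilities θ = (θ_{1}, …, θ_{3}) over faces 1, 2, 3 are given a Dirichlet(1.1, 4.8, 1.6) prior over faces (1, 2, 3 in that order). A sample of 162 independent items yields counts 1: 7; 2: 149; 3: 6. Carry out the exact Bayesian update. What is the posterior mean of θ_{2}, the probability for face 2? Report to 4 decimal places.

0.9074

The Dirichlet prior is conjugate to the Multinomial likelihood: each posterior αⱼ = prior αⱼ + observed count nⱼ.
Posterior concentration: (8.1, 153.8, 7.6), total = 169.5.
E[θ_{2}|data] = α_{2}/Σα = 153.8/169.5 = 0.9074.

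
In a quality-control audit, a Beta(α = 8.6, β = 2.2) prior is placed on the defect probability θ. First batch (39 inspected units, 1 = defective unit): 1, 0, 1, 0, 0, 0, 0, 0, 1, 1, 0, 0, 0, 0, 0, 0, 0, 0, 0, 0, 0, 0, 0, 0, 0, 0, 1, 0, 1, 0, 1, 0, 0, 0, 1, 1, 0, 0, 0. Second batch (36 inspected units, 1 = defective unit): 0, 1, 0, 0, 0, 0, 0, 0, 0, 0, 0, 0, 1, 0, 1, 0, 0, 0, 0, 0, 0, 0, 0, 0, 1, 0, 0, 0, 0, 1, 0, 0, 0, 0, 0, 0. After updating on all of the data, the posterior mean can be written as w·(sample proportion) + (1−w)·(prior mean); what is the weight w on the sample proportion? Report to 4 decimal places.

0.8741

The Beta prior is conjugate to a Binomial/Bernoulli likelihood; the update adds successes to α and failures to β.
Total number of inspected units: n = 39 + 36 = 75.
Posterior mean = (α₀+k)/(α₀+β₀+n) = [n/(α₀+β₀+n)]·(k/n) + [(α₀+β₀)/(α₀+β₀+n)]·α₀/(α₀+β₀), so only n and the prior enter the weight.
The weight on the data is w = n/(α₀+β₀+n) = 75/(8.6+2.2+75) = 75/85.8 = 0.8741.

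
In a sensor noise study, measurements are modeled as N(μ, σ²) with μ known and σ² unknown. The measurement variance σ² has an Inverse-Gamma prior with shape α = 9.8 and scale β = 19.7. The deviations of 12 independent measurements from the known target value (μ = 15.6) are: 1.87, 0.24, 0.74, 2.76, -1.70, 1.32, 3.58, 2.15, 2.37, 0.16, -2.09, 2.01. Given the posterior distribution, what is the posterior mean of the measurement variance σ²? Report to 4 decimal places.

2.9474

With known mean μ and an Inverse-Gamma(α, β) prior on σ², the Normal likelihood is conjugate: posterior is Inv-Gamma(α + n/2, β + Σ(xᵢ−μ)²/2).
Σ(xᵢ−μ)² = (1.87)² + (0.24)² + (0.74)² + (2.76)² + (-1.70)² + (1.32)² + (3.58)² + (2.15)² + (2.37)² + (0.16)² + (-2.09)² + (2.01)² = 47.8417.
Posterior: Inv-Gamma(9.8 + 12/2, 19.7 + 47.8417/2) = Inv-Gamma(15.80, 43.62085).
E[σ²|data] = β/(α−1) = 43.62085/14.80 = 2.9474.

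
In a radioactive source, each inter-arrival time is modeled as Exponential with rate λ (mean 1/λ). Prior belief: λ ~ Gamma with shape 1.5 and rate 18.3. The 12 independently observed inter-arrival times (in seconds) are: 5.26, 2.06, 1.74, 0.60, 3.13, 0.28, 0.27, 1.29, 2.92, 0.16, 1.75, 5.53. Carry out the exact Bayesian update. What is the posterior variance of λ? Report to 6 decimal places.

0.007204

With a Gamma(shape α, rate β) prior on the exponential rate λ, the posterior after n observations with total T = Σxᵢ is Gamma(α+n, β+T).
Sum of observations T = 24.99 seconds; n = 12.
Posterior: Gamma(1.5+12, 18.3+24.99) = Gamma(13.5, 43.29).
Var = α/β² = 0.007204.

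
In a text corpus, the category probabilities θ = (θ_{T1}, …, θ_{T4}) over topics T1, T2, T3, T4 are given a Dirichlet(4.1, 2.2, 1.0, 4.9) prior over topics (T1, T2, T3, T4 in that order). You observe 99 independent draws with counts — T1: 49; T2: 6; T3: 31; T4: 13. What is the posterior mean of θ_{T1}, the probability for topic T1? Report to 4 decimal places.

The Dirichlet prior is conjugate to the Multinomial likelihood: each posterior αⱼ = prior αⱼ + observed count nⱼ.
Posterior concentration: (53.1, 8.2, 32.0, 17.9), total = 111.2.
E[θ_{T1}|data] = α_{T1}/Σα = 53.1/111.2 = 0.4775.

0.4775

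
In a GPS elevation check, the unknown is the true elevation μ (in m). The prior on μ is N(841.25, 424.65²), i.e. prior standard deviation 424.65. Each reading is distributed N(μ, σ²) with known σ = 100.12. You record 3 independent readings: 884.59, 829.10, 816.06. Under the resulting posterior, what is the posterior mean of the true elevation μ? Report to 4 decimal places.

843.2136

For Normal data with known variance σ², a Normal(μ₀, σ₀²) prior on μ is conjugate. Posterior precision = 1/σ₀² + n/σ²; posterior mean is the precision-weighted average of μ₀ and x̄.
Σxᵢ = 884.59 + 829.10 + 816.06 = 2529.75, so n·x̄ = 2529.75.
σ₀² = 424.65² = 180327.6225, σ² = 100.12² = 10024.0144; σ² + n·σ₀² = 10024.0144 + 3·180327.6225 = 551006.8819.
Posterior mean = (μ₀/σ₀² + n·x̄/σ²)/(1/σ₀² + n/σ²) = (σ²·μ₀ + σ₀²·n·x̄)/(σ² + n·σ₀²) = (10024.0144·841.25 + 180327.6225·2529.75)/551006.8819 = 464616505.133375/551006.8819 = 843.2136.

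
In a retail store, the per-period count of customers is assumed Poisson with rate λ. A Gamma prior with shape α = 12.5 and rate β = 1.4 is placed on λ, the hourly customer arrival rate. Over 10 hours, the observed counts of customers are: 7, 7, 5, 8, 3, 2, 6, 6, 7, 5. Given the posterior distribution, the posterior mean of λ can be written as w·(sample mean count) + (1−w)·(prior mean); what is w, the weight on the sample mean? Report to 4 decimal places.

0.8772

With a Gamma(shape α, rate β) prior, the Poisson likelihood is conjugate: the posterior is Gamma(α + ΣXᵢ, β + n).
Posterior mean = (α₀+S)/(β₀+n) = [n/(β₀+n)]·(S/n) + [β₀/(β₀+n)]·(α₀/β₀), so only n and β₀ enter the weight.
Weight on data w = n/(β₀+n) = 10/(1.4+10) = 10/11.4 = 0.8772.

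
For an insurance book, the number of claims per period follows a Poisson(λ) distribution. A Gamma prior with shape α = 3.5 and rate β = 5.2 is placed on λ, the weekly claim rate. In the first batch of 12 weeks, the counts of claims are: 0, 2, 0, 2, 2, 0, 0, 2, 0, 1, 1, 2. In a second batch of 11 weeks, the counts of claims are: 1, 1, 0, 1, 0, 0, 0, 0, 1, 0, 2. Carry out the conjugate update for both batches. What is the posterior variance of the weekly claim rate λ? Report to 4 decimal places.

With a Gamma(shape α, rate β) prior, the Poisson likelihood is conjugate: the posterior is Gamma(α + ΣXᵢ, β + n).
Batch 1: sum of counts S = 12 over n = 12 weeks.
After batch 1: Gamma(α+S, β+n) = Gamma(3.5+12, 5.2+12) = Gamma(15.5, 17.2).
Batch 2: sum of counts S = 6 over n = 11 weeks.
After batch 2: Gamma(α+S, β+n) = Gamma(15.5+6, 17.2+11) = Gamma(21.5, 28.2).
Var = α/β² = 21.5/28.2² = 0.0270.

0.0270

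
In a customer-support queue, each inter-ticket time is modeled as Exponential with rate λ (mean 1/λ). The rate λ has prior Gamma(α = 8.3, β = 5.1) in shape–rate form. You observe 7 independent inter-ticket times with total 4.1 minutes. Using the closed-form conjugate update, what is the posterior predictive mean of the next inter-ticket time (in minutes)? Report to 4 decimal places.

0.6434

With a Gamma(shape α, rate β) prior on the exponential rate λ, the posterior after n observations with total T = Σxᵢ is Gamma(α+n, β+T).
Posterior: Gamma(8.3+7, 5.1+4.1) = Gamma(15.3, 9.2).
The predictive distribution for the next observation is Lomax; its mean is β/(α−1) = 9.2/14.3 = 0.6434.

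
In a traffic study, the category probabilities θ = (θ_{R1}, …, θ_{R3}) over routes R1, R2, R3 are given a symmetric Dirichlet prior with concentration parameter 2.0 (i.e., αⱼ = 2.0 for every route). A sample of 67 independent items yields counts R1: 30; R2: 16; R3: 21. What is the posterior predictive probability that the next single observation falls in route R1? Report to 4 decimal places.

The Dirichlet prior is conjugate to the Multinomial likelihood: each posterior αⱼ = prior αⱼ + observed count nⱼ.
Posterior concentration: (32.0, 18.0, 23.0), total = 73.0.
P(next = R1 | data) = α_{R1}/Σα = 0.4384.

0.4384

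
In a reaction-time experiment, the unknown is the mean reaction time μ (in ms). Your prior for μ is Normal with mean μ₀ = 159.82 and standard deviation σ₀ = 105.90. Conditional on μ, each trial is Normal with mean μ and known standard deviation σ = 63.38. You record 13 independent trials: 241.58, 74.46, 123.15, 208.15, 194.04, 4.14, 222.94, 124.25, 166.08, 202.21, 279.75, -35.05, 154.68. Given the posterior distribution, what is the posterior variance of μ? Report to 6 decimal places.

300.716237

For Normal data with known variance σ², a Normal(μ₀, σ₀²) prior on μ is conjugate. Posterior precision = 1/σ₀² + n/σ²; posterior mean is the precision-weighted average of μ₀ and x̄.
σ₀² = 105.90² = 11214.81, σ² = 63.38² = 4017.0244; σ² + n·σ₀² = 4017.0244 + 13·11214.81 = 149809.5544.
Posterior precision = 1/σ₀² + n/σ² = 1/11214.81 + 13/4017.0244 = (σ² + n·σ₀²)/(σ₀²σ²) = 149809.5544/(11214.81·4017.0244); posterior variance σₙ² = σ₀²σ²/(σ² + n·σ₀²) = 11214.81·4017.0244/149809.5544 = 300.716237.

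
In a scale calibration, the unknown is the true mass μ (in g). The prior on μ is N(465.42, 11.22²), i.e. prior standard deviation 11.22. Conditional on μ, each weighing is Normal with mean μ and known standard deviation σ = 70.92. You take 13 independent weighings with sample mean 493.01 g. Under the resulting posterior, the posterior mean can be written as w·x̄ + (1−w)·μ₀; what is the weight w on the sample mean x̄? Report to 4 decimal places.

0.2455

For Normal data with known variance σ², a Normal(μ₀, σ₀²) prior on μ is conjugate. Posterior precision = 1/σ₀² + n/σ²; posterior mean is the precision-weighted average of μ₀ and x̄.
σ₀² = 11.22² = 125.8884, σ² = 70.92² = 5029.6464. Prior precision 1/σ₀² = 1/125.8884; data precision n/σ² = 13/5029.6464.
w = (n/σ²)/(1/σ₀² + n/σ²) = n·σ₀²/(σ² + n·σ₀²) = 13·125.8884/(5029.6464 + 13·125.8884) = 1636.5492/6666.1956 = 0.2455.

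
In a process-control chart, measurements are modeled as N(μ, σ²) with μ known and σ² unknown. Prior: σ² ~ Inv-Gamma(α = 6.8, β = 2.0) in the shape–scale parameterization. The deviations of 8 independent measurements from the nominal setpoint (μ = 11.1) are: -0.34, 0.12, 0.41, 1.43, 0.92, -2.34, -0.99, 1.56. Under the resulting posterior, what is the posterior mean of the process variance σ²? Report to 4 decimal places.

With known mean μ and an Inverse-Gamma(α, β) prior on σ², the Normal likelihood is conjugate: posterior is Inv-Gamma(α + n/2, β + Σ(xᵢ−μ)²/2).
Σ(xᵢ−μ)² = (-0.34)² + (0.12)² + (0.41)² + (1.43)² + (0.92)² + (-2.34)² + (-0.99)² + (1.56)² = 12.0787.
Posterior: Inv-Gamma(6.8 + 8/2, 2.0 + 12.0787/2) = Inv-Gamma(10.80, 8.03935).
E[σ²|data] = β/(α−1) = 8.03935/9.80 = 0.8203.

0.8203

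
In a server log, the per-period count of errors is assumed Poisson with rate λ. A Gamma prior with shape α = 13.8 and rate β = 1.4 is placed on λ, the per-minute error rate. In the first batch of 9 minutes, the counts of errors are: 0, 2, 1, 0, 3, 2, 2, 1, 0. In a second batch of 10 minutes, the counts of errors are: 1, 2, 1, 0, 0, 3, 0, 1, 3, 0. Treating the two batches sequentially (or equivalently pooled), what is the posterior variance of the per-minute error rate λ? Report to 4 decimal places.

With a Gamma(shape α, rate β) prior, the Poisson likelihood is conjugate: the posterior is Gamma(α + ΣXᵢ, β + n).
Batch 1: sum of counts S = 11 over n = 9 minutes.
After batch 1: Gamma(α+S, β+n) = Gamma(13.8+11, 1.4+9) = Gamma(24.8, 10.4).
Batch 2: sum of counts S = 11 over n = 10 minutes.
After batch 2: Gamma(α+S, β+n) = Gamma(24.8+11, 10.4+10) = Gamma(35.8, 20.4).
Var = α/β² = 35.8/20.4² = 0.0860.

0.0860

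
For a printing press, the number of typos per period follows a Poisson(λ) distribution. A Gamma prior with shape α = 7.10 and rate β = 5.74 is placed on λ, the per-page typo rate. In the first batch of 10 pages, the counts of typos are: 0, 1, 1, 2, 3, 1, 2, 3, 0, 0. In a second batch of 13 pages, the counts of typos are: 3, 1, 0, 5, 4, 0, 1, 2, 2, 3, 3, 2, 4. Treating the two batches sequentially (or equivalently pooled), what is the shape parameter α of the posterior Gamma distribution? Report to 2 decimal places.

With a Gamma(shape α, rate β) prior, the Poisson likelihood is conjugate: the posterior is Gamma(α + ΣXᵢ, β + n).
Batch 1: sum of counts S = 13 over n = 10 pages.
After batch 1: Gamma(α+S, β+n) = Gamma(7.10+13, 5.74+10) = Gamma(20.10, 15.74).
Batch 2: sum of counts S = 30 over n = 13 pages.
After batch 2: Gamma(α+S, β+n) = Gamma(20.10+30, 15.74+13) = Gamma(50.10, 28.74).
Posterior α = 50.10.

50.10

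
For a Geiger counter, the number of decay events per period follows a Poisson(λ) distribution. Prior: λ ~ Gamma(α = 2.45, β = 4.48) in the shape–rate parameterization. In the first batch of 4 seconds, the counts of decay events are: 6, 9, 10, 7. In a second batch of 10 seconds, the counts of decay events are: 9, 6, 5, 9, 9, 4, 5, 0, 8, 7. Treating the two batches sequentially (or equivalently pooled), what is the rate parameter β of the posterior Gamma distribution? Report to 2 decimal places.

With a Gamma(shape α, rate β) prior, the Poisson likelihood is conjugate: the posterior is Gamma(α + ΣXᵢ, β + n).
Batch 1: sum of counts S = 32 over n = 4 seconds.
After batch 1: Gamma(α+S, β+n) = Gamma(2.45+32, 4.48+4) = Gamma(34.45, 8.48).
Batch 2: sum of counts S = 62 over n = 10 seconds.
After batch 2: Gamma(α+S, β+n) = Gamma(34.45+62, 8.48+10) = Gamma(96.45, 18.48).
Posterior β = 18.48.

18.48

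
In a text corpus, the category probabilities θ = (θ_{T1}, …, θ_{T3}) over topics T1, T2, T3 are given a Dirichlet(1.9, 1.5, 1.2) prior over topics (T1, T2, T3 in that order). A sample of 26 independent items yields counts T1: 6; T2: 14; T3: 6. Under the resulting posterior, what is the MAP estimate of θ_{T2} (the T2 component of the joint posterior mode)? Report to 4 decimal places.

0.5254

The Dirichlet prior is conjugate to the Multinomial likelihood: each posterior αⱼ = prior αⱼ + observed count nⱼ.
Posterior concentration: (7.9, 15.5, 7.2), total = 30.6.
Joint mode component: (α_{T2}−1)/(Σα−K) = 14.5/27.6 = 0.5254.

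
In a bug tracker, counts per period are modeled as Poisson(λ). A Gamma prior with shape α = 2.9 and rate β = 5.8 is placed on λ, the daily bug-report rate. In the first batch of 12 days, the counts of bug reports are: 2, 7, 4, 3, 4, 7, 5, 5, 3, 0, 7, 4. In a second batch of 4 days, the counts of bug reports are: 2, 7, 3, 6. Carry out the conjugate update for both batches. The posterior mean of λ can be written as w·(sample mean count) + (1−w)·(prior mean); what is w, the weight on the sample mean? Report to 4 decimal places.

With a Gamma(shape α, rate β) prior, the Poisson likelihood is conjugate: the posterior is Gamma(α + ΣXᵢ, β + n).
Total number of days: n = 12 + 4 = 16.
Posterior mean = (α₀+S)/(β₀+n) = [n/(β₀+n)]·(S/n) + [β₀/(β₀+n)]·(α₀/β₀), so only n and β₀ enter the weight.
Weight on data w = n/(β₀+n) = 16/(5.8+16) = 16/21.8 = 0.7339.

0.7339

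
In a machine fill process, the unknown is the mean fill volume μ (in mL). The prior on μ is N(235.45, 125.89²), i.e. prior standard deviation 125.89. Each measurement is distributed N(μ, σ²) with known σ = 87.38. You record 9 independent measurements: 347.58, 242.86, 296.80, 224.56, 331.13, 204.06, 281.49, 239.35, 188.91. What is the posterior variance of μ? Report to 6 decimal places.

805.257113

For Normal data with known variance σ², a Normal(μ₀, σ₀²) prior on μ is conjugate. Posterior precision = 1/σ₀² + n/σ²; posterior mean is the precision-weighted average of μ₀ and x̄.
σ₀² = 125.89² = 15848.2921, σ² = 87.38² = 7635.2644; σ² + n·σ₀² = 7635.2644 + 9·15848.2921 = 150269.8933.
Posterior precision = 1/σ₀² + n/σ² = 1/15848.2921 + 9/7635.2644 = (σ² + n·σ₀²)/(σ₀²σ²) = 150269.8933/(15848.2921·7635.2644); posterior variance σₙ² = σ₀²σ²/(σ² + n·σ₀²) = 15848.2921·7635.2644/150269.8933 = 805.257113.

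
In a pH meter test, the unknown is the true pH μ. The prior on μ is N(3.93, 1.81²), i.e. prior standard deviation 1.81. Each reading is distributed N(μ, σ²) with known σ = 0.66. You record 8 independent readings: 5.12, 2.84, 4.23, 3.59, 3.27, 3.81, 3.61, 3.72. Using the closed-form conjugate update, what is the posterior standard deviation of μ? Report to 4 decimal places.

0.2314

For Normal data with known variance σ², a Normal(μ₀, σ₀²) prior on μ is conjugate. Posterior precision = 1/σ₀² + n/σ²; posterior mean is the precision-weighted average of μ₀ and x̄.
σ₀² = 1.81² = 3.2761, σ² = 0.66² = 0.4356; σ² + n·σ₀² = 0.4356 + 8·3.2761 = 26.6444.
Posterior precision = 1/σ₀² + n/σ² = 1/3.2761 + 8/0.4356 = (σ² + n·σ₀²)/(σ₀²σ²) = 26.6444/(3.2761·0.4356); posterior variance σₙ² = σ₀²σ²/(σ² + n·σ₀²) = 3.2761·0.4356/26.6444 = 0.053560.
Posterior SD = √σₙ² = √(3.2761·0.4356/26.6444) = 0.2314.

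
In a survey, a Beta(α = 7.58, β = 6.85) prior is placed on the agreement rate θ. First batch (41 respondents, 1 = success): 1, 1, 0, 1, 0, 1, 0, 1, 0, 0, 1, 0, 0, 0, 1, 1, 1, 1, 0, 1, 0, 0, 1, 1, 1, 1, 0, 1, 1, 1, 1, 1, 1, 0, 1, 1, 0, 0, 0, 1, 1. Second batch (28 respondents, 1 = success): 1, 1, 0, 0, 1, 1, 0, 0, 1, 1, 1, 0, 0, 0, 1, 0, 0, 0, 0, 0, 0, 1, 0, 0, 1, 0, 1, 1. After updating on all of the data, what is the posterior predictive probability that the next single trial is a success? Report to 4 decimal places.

The Beta prior is conjugate to a Binomial/Bernoulli likelihood; the update adds successes to α and failures to β.
After batch 1: Beta(7.58+25, 6.85+16) = Beta(32.58, 22.85).
After batch 2: Beta(32.58+12, 22.85+16) = Beta(44.58, 38.85).
For a single future Bernoulli trial, P(success | data) = α/(α+β) = 0.5343.

0.5343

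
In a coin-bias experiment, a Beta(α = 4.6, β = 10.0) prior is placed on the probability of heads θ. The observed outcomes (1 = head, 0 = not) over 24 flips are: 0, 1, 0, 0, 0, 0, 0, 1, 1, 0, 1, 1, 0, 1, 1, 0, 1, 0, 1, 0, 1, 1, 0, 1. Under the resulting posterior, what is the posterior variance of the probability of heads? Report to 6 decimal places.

0.006190

The Beta prior is conjugate to a Binomial/Bernoulli likelihood; the update adds successes to α and failures to β.
Posterior: Beta(α+k, β+n−k) = Beta(4.6+12, 10.0+12) = Beta(16.6, 22.0).
Var = αβ/((α+β)²(α+β+1)) = 16.6·22.0/(38.6²·39.6) = 0.006190.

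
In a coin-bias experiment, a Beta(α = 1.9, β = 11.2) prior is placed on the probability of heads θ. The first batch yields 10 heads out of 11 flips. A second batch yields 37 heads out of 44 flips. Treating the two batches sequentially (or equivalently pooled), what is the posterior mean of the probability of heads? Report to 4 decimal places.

The Beta prior is conjugate to a Binomial/Bernoulli likelihood; the update adds successes to α and failures to β.
After batch 1: Beta(1.9+10, 11.2+1) = Beta(11.9, 12.2).
After batch 2: Beta(11.9+37, 12.2+7) = Beta(48.9, 19.2).
Posterior mean = α/(α+β) = 48.9/68.1 = 0.7181.

0.7181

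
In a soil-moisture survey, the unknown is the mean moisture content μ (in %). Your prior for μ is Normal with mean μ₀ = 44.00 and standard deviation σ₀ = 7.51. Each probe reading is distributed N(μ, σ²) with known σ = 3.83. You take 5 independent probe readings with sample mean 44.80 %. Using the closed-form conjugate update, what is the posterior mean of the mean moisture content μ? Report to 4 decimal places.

For Normal data with known variance σ², a Normal(μ₀, σ₀²) prior on μ is conjugate. Posterior precision = 1/σ₀² + n/σ²; posterior mean is the precision-weighted average of μ₀ and x̄.
n·x̄ = 5·44.80 = 224.
σ₀² = 7.51² = 56.4001, σ² = 3.83² = 14.6689; σ² + n·σ₀² = 14.6689 + 5·56.4001 = 296.6694.
Posterior mean = (μ₀/σ₀² + n·x̄/σ²)/(1/σ₀² + n/σ²) = (σ²·μ₀ + σ₀²·n·x̄)/(σ² + n·σ₀²) = (14.6689·44.00 + 56.4001·224)/296.6694 = 13279.054/296.6694 = 44.7604.

44.7604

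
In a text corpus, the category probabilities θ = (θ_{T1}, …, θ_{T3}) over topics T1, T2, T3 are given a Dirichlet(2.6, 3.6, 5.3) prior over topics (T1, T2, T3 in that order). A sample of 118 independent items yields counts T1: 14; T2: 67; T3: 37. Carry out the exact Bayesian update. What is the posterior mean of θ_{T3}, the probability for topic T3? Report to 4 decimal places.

0.3266

The Dirichlet prior is conjugate to the Multinomial likelihood: each posterior αⱼ = prior αⱼ + observed count nⱼ.
Posterior concentration: (16.6, 70.6, 42.3), total = 129.5.
E[θ_{T3}|data] = α_{T3}/Σα = 42.3/129.5 = 0.3266.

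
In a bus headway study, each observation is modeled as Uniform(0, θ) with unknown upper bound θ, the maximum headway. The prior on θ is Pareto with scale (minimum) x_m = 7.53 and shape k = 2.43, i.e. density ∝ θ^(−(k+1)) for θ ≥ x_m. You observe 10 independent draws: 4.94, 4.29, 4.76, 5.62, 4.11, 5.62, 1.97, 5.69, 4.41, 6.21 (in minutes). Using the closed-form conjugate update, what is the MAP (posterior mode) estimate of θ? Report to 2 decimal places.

7.53

A Pareto(scale x_m, shape k) prior on the upper bound θ of Uniform(0, θ) is conjugate: posterior is Pareto(max(x_m, max xᵢ), k + n).
Sample maximum = 6.21; prior scale x_m = 7.53 → posterior scale = max = 7.53.
Posterior shape = 2.43 + 10 = 12.43.
The Pareto density is decreasing on [x_m, ∞), so the mode is x_m = 7.53.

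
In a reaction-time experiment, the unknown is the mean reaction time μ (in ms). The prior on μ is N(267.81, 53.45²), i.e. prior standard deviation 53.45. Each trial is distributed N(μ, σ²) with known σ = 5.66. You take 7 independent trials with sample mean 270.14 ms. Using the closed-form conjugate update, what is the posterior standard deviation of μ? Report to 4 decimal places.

For Normal data with known variance σ², a Normal(μ₀, σ₀²) prior on μ is conjugate. Posterior precision = 1/σ₀² + n/σ²; posterior mean is the precision-weighted average of μ₀ and x̄.
σ₀² = 53.45² = 2856.9025, σ² = 5.66² = 32.0356; σ² + n·σ₀² = 32.0356 + 7·2856.9025 = 20030.3531.
Posterior precision = 1/σ₀² + n/σ² = 1/2856.9025 + 7/32.0356 = (σ² + n·σ₀²)/(σ₀²σ²) = 20030.3531/(2856.9025·32.0356); posterior variance σₙ² = σ₀²σ²/(σ² + n·σ₀²) = 2856.9025·32.0356/20030.3531 = 4.569195.
Posterior SD = √σₙ² = √(2856.9025·32.0356/20030.3531) = 2.1376.

2.1376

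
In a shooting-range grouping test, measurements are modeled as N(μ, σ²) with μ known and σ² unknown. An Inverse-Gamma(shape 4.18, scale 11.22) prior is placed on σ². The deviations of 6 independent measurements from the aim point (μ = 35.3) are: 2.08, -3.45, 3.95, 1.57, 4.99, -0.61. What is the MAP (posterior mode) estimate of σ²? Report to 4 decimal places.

5.0127

With known mean μ and an Inverse-Gamma(α, β) prior on σ², the Normal likelihood is conjugate: posterior is Inv-Gamma(α + n/2, β + Σ(xᵢ−μ)²/2).
Σ(xᵢ−μ)² = (2.08)² + (-3.45)² + (3.95)² + (1.57)² + (4.99)² + (-0.61)² = 59.5685.
Posterior: Inv-Gamma(4.18 + 6/2, 11.22 + 59.5685/2) = Inv-Gamma(7.18, 41.00425).
Mode = β/(α+1) = 41.00425/8.18 = 5.0127.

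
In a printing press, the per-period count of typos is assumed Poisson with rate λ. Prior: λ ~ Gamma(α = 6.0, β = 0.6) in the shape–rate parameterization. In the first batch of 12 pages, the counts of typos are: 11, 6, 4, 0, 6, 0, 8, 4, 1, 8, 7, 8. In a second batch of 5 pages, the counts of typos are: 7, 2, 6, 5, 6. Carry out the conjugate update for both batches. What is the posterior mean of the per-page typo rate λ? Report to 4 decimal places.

With a Gamma(shape α, rate β) prior, the Poisson likelihood is conjugate: the posterior is Gamma(α + ΣXᵢ, β + n).
Batch 1: sum of counts S = 63 over n = 12 pages.
After batch 1: Gamma(α+S, β+n) = Gamma(6.0+63, 0.6+12) = Gamma(69.0, 12.6).
Batch 2: sum of counts S = 26 over n = 5 pages.
After batch 2: Gamma(α+S, β+n) = Gamma(69.0+26, 12.6+5) = Gamma(95.0, 17.6).
Posterior mean = α/β = 95.0/17.6 = 5.3977.

5.3977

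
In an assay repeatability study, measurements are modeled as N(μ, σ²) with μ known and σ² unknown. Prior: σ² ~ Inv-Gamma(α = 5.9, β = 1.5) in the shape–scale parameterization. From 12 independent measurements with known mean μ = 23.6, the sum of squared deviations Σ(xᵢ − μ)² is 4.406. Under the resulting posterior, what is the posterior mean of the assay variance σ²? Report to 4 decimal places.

With known mean μ and an Inverse-Gamma(α, β) prior on σ², the Normal likelihood is conjugate: posterior is Inv-Gamma(α + n/2, β + Σ(xᵢ−μ)²/2).
Posterior: Inv-Gamma(5.9 + 12/2, 1.5 + 4.406/2) = Inv-Gamma(11.90, 3.7030).
E[σ²|data] = β/(α−1) = 3.7030/10.90 = 0.3397.

0.3397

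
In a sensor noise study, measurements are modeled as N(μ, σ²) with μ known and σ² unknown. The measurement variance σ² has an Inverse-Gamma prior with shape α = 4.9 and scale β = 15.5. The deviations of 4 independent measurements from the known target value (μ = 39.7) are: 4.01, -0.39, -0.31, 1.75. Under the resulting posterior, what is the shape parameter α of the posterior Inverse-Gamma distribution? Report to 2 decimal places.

6.90

With known mean μ and an Inverse-Gamma(α, β) prior on σ², the Normal likelihood is conjugate: posterior is Inv-Gamma(α + n/2, β + Σ(xᵢ−μ)²/2).
Σ(xᵢ−μ)² = (4.01)² + (-0.39)² + (-0.31)² + (1.75)² = 19.3908.
Posterior: Inv-Gamma(4.9 + 4/2, 15.5 + 19.3908/2) = Inv-Gamma(6.90, 25.19540).
Posterior α = 6.90.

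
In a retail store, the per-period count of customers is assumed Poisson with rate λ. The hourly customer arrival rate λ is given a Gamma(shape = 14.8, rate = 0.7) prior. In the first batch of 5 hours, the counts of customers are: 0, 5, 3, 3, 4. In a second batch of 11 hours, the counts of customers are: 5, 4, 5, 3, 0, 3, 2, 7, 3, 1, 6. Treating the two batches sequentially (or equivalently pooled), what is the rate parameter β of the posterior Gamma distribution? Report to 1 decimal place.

16.7

With a Gamma(shape α, rate β) prior, the Poisson likelihood is conjugate: the posterior is Gamma(α + ΣXᵢ, β + n).
Batch 1: sum of counts S = 15 over n = 5 hours.
After batch 1: Gamma(α+S, β+n) = Gamma(14.8+15, 0.7+5) = Gamma(29.8, 5.7).
Batch 2: sum of counts S = 39 over n = 11 hours.
After batch 2: Gamma(α+S, β+n) = Gamma(29.8+39, 5.7+11) = Gamma(68.8, 16.7).
Posterior β = 16.7.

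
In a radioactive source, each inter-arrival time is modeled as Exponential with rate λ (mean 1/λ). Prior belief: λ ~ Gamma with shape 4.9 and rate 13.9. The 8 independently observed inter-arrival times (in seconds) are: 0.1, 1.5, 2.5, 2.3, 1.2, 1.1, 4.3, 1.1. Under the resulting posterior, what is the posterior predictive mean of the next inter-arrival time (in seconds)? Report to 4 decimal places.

With a Gamma(shape α, rate β) prior on the exponential rate λ, the posterior after n observations with total T = Σxᵢ is Gamma(α+n, β+T).
Sum of observations T = 14.1 seconds; n = 8.
Posterior: Gamma(4.9+8, 13.9+14.1) = Gamma(12.9, 28.0).
The predictive distribution for the next observation is Lomax; its mean is β/(α−1) = 28.0/11.9 = 2.3529.

2.3529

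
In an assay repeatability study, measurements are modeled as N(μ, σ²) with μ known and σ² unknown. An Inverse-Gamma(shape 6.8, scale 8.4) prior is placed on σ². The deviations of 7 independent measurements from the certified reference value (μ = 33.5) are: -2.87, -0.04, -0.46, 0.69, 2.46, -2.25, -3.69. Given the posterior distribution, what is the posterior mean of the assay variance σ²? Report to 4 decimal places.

2.7127

With known mean μ and an Inverse-Gamma(α, β) prior on σ², the Normal likelihood is conjugate: posterior is Inv-Gamma(α + n/2, β + Σ(xᵢ−μ)²/2).
Σ(xᵢ−μ)² = (-2.87)² + (-0.04)² + (-0.46)² + (0.69)² + (2.46)² + (-2.25)² + (-3.69)² = 33.6564.
Posterior: Inv-Gamma(6.8 + 7/2, 8.4 + 33.6564/2) = Inv-Gamma(10.30, 25.22820).
E[σ²|data] = β/(α−1) = 25.22820/9.30 = 2.7127.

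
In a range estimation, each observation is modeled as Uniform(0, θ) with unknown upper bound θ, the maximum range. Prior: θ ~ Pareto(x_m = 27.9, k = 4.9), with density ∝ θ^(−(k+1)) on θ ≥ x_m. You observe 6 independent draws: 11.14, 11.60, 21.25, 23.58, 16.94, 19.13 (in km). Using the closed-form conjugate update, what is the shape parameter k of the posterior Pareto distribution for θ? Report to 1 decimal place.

A Pareto(scale x_m, shape k) prior on the upper bound θ of Uniform(0, θ) is conjugate: posterior is Pareto(max(x_m, max xᵢ), k + n).
Sample maximum = 23.58; prior scale x_m = 27.9 → posterior scale = max = 27.90.
Posterior shape = 4.9 + 6 = 10.9.
Posterior shape k = 10.9.

10.9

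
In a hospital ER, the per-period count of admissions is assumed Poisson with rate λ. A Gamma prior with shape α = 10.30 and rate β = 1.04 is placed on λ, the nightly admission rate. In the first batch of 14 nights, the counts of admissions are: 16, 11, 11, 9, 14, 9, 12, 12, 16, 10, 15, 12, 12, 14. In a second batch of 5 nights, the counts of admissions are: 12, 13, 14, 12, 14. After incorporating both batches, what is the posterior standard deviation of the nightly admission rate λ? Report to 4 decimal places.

With a Gamma(shape α, rate β) prior, the Poisson likelihood is conjugate: the posterior is Gamma(α + ΣXᵢ, β + n).
Batch 1: sum of counts S = 173 over n = 14 nights.
After batch 1: Gamma(α+S, β+n) = Gamma(10.30+173, 1.04+14) = Gamma(183.30, 15.04).
Batch 2: sum of counts S = 65 over n = 5 nights.
After batch 2: Gamma(α+S, β+n) = Gamma(183.30+65, 15.04+5) = Gamma(248.30, 20.04).
SD = √α/β = √248.30/20.04 = 0.7863.

0.7863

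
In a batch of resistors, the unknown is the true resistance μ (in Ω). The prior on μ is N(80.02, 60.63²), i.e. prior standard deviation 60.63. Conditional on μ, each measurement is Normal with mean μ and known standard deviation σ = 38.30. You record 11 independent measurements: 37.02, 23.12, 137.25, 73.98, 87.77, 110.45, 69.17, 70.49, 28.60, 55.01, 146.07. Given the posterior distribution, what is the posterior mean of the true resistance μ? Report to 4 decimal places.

76.3978

For Normal data with known variance σ², a Normal(μ₀, σ₀²) prior on μ is conjugate. Posterior precision = 1/σ₀² + n/σ²; posterior mean is the precision-weighted average of μ₀ and x̄.
Σxᵢ = 37.02 + 23.12 + 137.25 + 73.98 + 87.77 + 110.45 + 69.17 + 70.49 + 28.60 + 55.01 + 146.07 = 838.93, so n·x̄ = 838.93.
σ₀² = 60.63² = 3675.9969, σ² = 38.30² = 1466.89; σ² + n·σ₀² = 1466.89 + 11·3675.9969 = 41902.8559.
Posterior mean = (μ₀/σ₀² + n·x̄/σ²)/(1/σ₀² + n/σ²) = (σ²·μ₀ + σ₀²·n·x̄)/(σ² + n·σ₀²) = (1466.89·80.02 + 3675.9969·838.93)/41902.8559 = 3201284.617117/41902.8559 = 76.3978.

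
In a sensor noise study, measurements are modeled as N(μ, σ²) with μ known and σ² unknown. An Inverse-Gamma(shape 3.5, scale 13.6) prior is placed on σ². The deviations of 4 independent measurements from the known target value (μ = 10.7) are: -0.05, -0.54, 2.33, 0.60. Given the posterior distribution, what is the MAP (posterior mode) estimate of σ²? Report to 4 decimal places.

With known mean μ and an Inverse-Gamma(α, β) prior on σ², the Normal likelihood is conjugate: posterior is Inv-Gamma(α + n/2, β + Σ(xᵢ−μ)²/2).
Σ(xᵢ−μ)² = (-0.05)² + (-0.54)² + (2.33)² + (0.60)² = 6.0830.
Posterior: Inv-Gamma(3.5 + 4/2, 13.6 + 6.0830/2) = Inv-Gamma(5.50, 16.64150).
Mode = β/(α+1) = 16.64150/6.50 = 2.5602.

2.5602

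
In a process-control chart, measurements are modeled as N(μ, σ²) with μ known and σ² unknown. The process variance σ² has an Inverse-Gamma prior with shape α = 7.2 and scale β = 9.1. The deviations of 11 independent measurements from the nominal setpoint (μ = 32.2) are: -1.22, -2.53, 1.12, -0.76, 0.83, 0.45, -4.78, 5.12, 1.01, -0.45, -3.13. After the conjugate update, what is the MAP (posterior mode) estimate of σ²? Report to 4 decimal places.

3.2443

With known mean μ and an Inverse-Gamma(α, β) prior on σ², the Normal likelihood is conjugate: posterior is Inv-Gamma(α + n/2, β + Σ(xᵢ−μ)²/2).
Σ(xᵢ−μ)² = (-1.22)² + (-2.53)² + (1.12)² + (-0.76)² + (0.83)² + (0.45)² + (-4.78)² + (5.12)² + (1.01)² + (-0.45)² + (-3.13)² = 70.6950.
Posterior: Inv-Gamma(7.2 + 11/2, 9.1 + 70.6950/2) = Inv-Gamma(12.70, 44.44750).
Mode = β/(α+1) = 44.44750/13.70 = 3.2443.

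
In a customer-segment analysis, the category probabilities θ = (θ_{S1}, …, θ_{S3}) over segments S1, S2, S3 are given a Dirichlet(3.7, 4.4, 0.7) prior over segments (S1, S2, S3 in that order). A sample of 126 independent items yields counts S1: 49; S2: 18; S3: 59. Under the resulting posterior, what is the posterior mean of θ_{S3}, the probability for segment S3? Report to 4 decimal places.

The Dirichlet prior is conjugate to the Multinomial likelihood: each posterior αⱼ = prior αⱼ + observed count nⱼ.
Posterior concentration: (52.7, 22.4, 59.7), total = 134.8.
E[θ_{S3}|data] = α_{S3}/Σα = 59.7/134.8 = 0.4429.

0.4429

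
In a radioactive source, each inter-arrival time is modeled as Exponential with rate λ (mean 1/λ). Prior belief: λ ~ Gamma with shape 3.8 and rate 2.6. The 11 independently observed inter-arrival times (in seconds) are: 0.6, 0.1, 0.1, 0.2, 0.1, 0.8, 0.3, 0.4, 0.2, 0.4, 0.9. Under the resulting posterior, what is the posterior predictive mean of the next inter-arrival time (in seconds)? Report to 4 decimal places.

0.4855

With a Gamma(shape α, rate β) prior on the exponential rate λ, the posterior after n observations with total T = Σxᵢ is Gamma(α+n, β+T).
Sum of observations T = 4.1 seconds; n = 11.
Posterior: Gamma(3.8+11, 2.6+4.1) = Gamma(14.8, 6.7).
The predictive distribution for the next observation is Lomax; its mean is β/(α−1) = 6.7/13.8 = 0.4855.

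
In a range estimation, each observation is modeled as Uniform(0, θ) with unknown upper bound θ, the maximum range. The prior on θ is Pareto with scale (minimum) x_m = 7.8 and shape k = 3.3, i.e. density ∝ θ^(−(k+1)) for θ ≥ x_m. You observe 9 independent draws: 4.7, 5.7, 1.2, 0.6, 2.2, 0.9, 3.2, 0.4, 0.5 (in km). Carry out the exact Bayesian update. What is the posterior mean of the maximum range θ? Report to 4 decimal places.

8.4903

A Pareto(scale x_m, shape k) prior on the upper bound θ of Uniform(0, θ) is conjugate: posterior is Pareto(max(x_m, max xᵢ), k + n).
Sample maximum = 5.7; prior scale x_m = 7.8 → posterior scale = max = 7.8.
Posterior shape = 3.3 + 9 = 12.3.
E[θ|data] = k·x_m/(k−1) = 12.3·7.8/11.3 = 8.4903.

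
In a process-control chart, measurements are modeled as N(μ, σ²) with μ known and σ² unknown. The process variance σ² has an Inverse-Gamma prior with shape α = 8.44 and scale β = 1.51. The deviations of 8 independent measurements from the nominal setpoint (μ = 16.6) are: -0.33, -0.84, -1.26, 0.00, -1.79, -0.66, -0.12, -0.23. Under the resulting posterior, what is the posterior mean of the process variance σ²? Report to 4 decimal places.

0.3990

With known mean μ and an Inverse-Gamma(α, β) prior on σ², the Normal likelihood is conjugate: posterior is Inv-Gamma(α + n/2, β + Σ(xᵢ−μ)²/2).
Σ(xᵢ−μ)² = (-0.33)² + (-0.84)² + (-1.26)² + (0.00)² + (-1.79)² + (-0.66)² + (-0.12)² + (-0.23)² = 6.1091.
Posterior: Inv-Gamma(8.44 + 8/2, 1.51 + 6.1091/2) = Inv-Gamma(12.44, 4.56455).
E[σ²|data] = β/(α−1) = 4.56455/11.44 = 0.3990.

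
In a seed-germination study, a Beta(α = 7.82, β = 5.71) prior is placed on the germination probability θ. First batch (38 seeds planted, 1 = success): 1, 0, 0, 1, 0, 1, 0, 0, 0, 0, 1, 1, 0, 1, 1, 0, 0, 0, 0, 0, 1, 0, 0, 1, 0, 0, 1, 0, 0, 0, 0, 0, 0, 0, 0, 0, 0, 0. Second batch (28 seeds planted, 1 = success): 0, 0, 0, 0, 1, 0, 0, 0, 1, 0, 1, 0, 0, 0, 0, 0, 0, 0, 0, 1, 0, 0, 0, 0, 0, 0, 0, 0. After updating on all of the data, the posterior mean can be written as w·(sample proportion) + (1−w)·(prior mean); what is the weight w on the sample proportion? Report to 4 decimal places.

0.8299

The Beta prior is conjugate to a Binomial/Bernoulli likelihood; the update adds successes to α and failures to β.
Total number of seeds planted: n = 38 + 28 = 66.
Posterior mean = (α₀+k)/(α₀+β₀+n) = [n/(α₀+β₀+n)]·(k/n) + [(α₀+β₀)/(α₀+β₀+n)]·α₀/(α₀+β₀), so only n and the prior enter the weight.
The weight on the data is w = n/(α₀+β₀+n) = 66/(7.82+5.71+66) = 66/79.53 = 0.8299.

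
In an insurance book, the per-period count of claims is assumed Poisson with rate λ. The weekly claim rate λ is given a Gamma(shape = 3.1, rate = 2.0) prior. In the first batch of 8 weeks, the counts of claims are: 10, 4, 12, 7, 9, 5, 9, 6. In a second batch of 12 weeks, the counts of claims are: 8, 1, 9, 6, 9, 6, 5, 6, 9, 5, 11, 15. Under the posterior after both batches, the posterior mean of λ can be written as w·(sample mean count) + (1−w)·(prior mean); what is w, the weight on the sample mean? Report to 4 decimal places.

0.9091

With a Gamma(shape α, rate β) prior, the Poisson likelihood is conjugate: the posterior is Gamma(α + ΣXᵢ, β + n).
Total number of weeks: n = 8 + 12 = 20.
Posterior mean = (α₀+S)/(β₀+n) = [n/(β₀+n)]·(S/n) + [β₀/(β₀+n)]·(α₀/β₀), so only n and β₀ enter the weight.
Weight on data w = n/(β₀+n) = 20/(2.0+20) = 20/22.0 = 0.9091.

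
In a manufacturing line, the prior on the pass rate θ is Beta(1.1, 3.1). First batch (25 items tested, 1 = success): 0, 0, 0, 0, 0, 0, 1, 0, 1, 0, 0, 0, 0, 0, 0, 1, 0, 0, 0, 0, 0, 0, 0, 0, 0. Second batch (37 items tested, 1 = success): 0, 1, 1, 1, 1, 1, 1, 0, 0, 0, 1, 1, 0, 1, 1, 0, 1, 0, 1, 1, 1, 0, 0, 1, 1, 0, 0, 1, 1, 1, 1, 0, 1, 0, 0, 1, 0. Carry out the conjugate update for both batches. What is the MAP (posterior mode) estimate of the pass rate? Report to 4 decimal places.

The Beta prior is conjugate to a Binomial/Bernoulli likelihood; the update adds successes to α and failures to β.
After batch 1: Beta(1.1+3, 3.1+22) = Beta(4.1, 25.1).
After batch 2: Beta(4.1+22, 25.1+15) = Beta(26.1, 40.1).
Mode of Beta(a,b) for a,b>1 is (a−1)/(a+b−2) = 25.1/64.2 = 0.3910.

0.3910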